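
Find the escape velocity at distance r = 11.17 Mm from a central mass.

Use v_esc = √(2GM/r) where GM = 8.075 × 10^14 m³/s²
r = 11.17 Mm = 1.117 × 10^7 m
GM = 8.075 × 10^14 m³/s²
2GM/r = 2 × (8.075 × 10^14) / (1.117 × 10^7) = 1.44584 × 10^8 m²/s²
v_esc = √(2GM/r) = 12024.3 m/s ≈ 12.02 km/s

Final answer: 12.02 km/s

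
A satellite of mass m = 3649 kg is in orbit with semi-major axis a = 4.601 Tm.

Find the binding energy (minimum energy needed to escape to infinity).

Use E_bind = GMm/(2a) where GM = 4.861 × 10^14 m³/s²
a = 4.601 Tm = 4.601 × 10^12 m
GM = 4.861 × 10^14 m³/s²
m = 3649 kg
GMm = 4.861 × 10^14 × 3649 = 1.77378 × 10^18 m³·kg/s²
2a = 9.202 × 10^12 m
E_bind = GMm/(2a) = 192760 J ≈ 192.8 kJ

Final answer: 192.8 kJ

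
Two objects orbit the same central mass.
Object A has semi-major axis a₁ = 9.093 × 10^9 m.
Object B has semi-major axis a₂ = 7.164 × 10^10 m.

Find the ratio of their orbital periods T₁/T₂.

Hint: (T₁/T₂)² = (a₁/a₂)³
a₁ = 9.093 × 10^9 m
a₂ = 7.164 × 10^10 m
a₁/a₂ = 0.126926
T₁/T₂ = (a₁/a₂)^(3/2) = (0.126926)^1.5 = 0.0452197

Final answer: T₁/T₂ = 0.04522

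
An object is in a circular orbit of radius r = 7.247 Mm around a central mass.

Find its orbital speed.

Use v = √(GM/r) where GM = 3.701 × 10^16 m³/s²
r = 7.247 Mm = 7.247 × 10^6 m
GM = 3.701 × 10^16 m³/s²
GM/r = (3.701 × 10^16) / (7.247 × 10^6) = 5.10694 × 10^9 m²/s²
v = √(GM/r) = 71462.9 m/s ≈ 71.46 km/s

Final answer: 71.46 km/s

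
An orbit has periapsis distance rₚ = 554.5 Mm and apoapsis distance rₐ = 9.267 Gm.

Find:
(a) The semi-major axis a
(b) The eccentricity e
rₚ = 554.5 Mm = 5.545 × 10^8 m
rₐ = 9.267 Gm = 9.267 × 10^9 m
(a) a = (rₚ + rₐ)/2 = 4.91075 × 10^9 m ≈ 4.911 Gm
(b) e = (rₐ − rₚ)/(rₐ + rₚ) = (8.7125 × 10^9) / (9.8215 × 10^9) = 0.887084

Final answer:
(a) a = 4.911 Gm
(b) e = 0.8871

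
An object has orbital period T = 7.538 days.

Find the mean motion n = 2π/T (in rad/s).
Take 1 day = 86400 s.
T = 7.538 days = 651283 s
n = 2π / 651283 s = 9.64739 × 10^-6 rad/s ≈ 9.647 × 10^-6 rad/s

Final answer: n = 9.647 × 10^-6 rad/s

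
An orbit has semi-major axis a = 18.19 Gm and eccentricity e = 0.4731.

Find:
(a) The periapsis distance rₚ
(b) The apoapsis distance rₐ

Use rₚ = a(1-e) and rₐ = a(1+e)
a = 18.19 Gm = 1.819 × 10^10 m
e = 0.4731:  1 − e = 0.5269,  1 + e = 1.4731
(a) rₚ = a(1 − e) = 1.819 × 10^10 m × 0.5269 = 9.58431 × 10^9 m ≈ 9.584 Gm
(b) rₐ = a(1 + e) = 1.819 × 10^10 m × 1.4731 = 2.67957 × 10^10 m ≈ 26.8 Gm

Final answer:
(a) rₚ = 9.584 Gm
(b) rₐ = 26.8 Gm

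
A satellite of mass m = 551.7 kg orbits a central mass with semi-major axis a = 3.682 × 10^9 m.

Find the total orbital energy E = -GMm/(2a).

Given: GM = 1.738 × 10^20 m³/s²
a = 3.682 × 10^9 m
GM = 1.738 × 10^20 m³/s²
2a = 7.364 × 10^9 m
GMm = 1.738 × 10^20 × 551.7 = 9.58855 × 10^22 m³·kg/s²
E = −GMm/(2a) = -1.30208 × 10^13 J ≈ -13.02 TJ

Final answer: -13.02 TJ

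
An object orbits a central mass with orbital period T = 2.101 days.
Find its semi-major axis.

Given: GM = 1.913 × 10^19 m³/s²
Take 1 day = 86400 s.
T = 2.101 days = 181526 s
GM = 1.913 × 10^19 m³/s²
Kepler's third law: a³ = GM T² / (4π²)
T² = 3.29518 × 10^10 s²
a³ = (1.913 × 10^19) × (3.29518 × 10^10) / (4π²) = 1.59674 × 10^28 m³
a = (a³)^(1/3) = 2.51813 × 10^9 m ≈ 2.518 Gm

Final answer: 2.518 Gm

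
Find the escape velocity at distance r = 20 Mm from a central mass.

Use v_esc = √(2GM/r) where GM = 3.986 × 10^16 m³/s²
r = 20 Mm = 2 × 10^7 m
GM = 3.986 × 10^16 m³/s²
2GM/r = 2 × (3.986 × 10^16) / (2 × 10^7) = 3.986 × 10^9 m²/s²
v_esc = √(2GM/r) = 63134.8 m/s ≈ 63.13 km/s

Final answer: 63.13 km/s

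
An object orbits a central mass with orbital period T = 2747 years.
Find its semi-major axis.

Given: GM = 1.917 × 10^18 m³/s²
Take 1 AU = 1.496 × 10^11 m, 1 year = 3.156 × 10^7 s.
T = 2747 years = 8.66953 × 10^10 s
GM = 1.917 × 10^18 m³/s²
Kepler's third law: a³ = GM T² / (4π²)
T² = 7.51608 × 10^21 s²
a³ = (1.917 × 10^18) × (7.51608 × 10^21) / (4π²) = 3.64967 × 10^38 m³
a = (a³)^(1/3) = 7.14635 × 10^12 m ≈ 47.77 AU

Final answer: 47.77 AU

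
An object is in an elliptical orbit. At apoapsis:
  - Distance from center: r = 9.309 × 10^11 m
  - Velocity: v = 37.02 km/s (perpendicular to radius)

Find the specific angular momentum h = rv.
r = 9.309 × 10^11 m
v = 37.02 km/s = 37020 m/s
h = rv = 9.309 × 10^11 × 37020 = 3.44619 × 10^16 m²/s ≈ 3.446 × 10^16 m²/s

Final answer: h = 3.446 × 10^16 m²/s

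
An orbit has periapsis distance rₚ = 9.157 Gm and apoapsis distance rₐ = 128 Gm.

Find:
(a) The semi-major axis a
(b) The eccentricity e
rₚ = 9.157 Gm = 9.157 × 10^9 m
rₐ = 128 Gm = 1.28 × 10^11 m
(a) a = (rₚ + rₐ)/2 = 6.85785 × 10^10 m ≈ 68.58 Gm
(b) e = (rₐ − rₚ)/(rₐ + rₚ) = (1.18843 × 10^11) / (1.37157 × 10^11) = 0.866474

Final answer:
(a) a = 68.58 Gm
(b) e = 0.8665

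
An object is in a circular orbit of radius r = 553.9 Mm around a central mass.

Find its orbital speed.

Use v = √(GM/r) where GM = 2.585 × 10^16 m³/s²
r = 553.9 Mm = 5.539 × 10^8 m
GM = 2.585 × 10^16 m³/s²
GM/r = (2.585 × 10^16) / (5.539 × 10^8) = 4.66691 × 10^7 m²/s²
v = √(GM/r) = 6831.48 m/s ≈ 6.831 km/s

Final answer: 6.831 km/s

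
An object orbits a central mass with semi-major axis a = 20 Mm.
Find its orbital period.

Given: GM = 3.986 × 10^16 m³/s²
a = 20 Mm = 2 × 10^7 m
GM = 3.986 × 10^16 m³/s²
a³ = 8 × 10^21 m³
T = 2π √(a³/GM) = 2π √((8 × 10^21) / (3.986 × 10^16)) = 2π × 447.998 s
T = 2814.86 s ≈ 46.91 minutes

Final answer: 46.91 minutes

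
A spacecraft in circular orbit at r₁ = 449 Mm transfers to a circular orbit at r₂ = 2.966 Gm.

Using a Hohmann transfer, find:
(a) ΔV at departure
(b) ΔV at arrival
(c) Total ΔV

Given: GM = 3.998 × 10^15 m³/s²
r₁ = 449 Mm = 4.49 × 10^8 m
r₂ = 2.966 Gm = 2.966 × 10^9 m
GM = 3.998 × 10^15 m³/s²
Transfer ellipse: a_t = (r₁ + r₂)/2 = 1.7075 × 10^9 m
Circular speed at r₁: v₁ = √(GM/r₁) = 2984 m/s
Transfer speed at r₁ (periapsis): v₁ₜ = √(GM(2/r₁ − 1/a_t)) = 3932.81 m/s
(a) ΔV₁ = v₁ₜ − v₁ = 948.818 m/s ≈ 948.8 m/s
Circular speed at r₂: v₂ = √(GM/r₂) = 1161.01 m/s
Transfer speed at r₂ (apoapsis): v₂ₜ = √(GM(2/r₂ − 1/a_t)) = 595.359 m/s
(b) ΔV₂ = v₂ − v₂ₜ = 565.651 m/s ≈ 565.7 m/s
(c) ΔV_total = ΔV₁ + ΔV₂ = 1514.47 m/s ≈ 1.514 km/s

Final answer:
(a) ΔV₁ = 948.8 m/s
(b) ΔV₂ = 565.7 m/s
(c) ΔV_total = 1.514 km/s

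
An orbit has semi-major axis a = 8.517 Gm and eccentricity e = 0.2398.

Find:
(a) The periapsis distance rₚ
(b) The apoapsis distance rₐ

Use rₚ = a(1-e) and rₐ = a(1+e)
a = 8.517 Gm = 8.517 × 10^9 m
e = 0.2398:  1 − e = 0.7602,  1 + e = 1.2398
(a) rₚ = a(1 − e) = 8.517 × 10^9 m × 0.7602 = 6.47462 × 10^9 m ≈ 6.475 Gm
(b) rₐ = a(1 + e) = 8.517 × 10^9 m × 1.2398 = 1.05594 × 10^10 m ≈ 10.56 Gm

Final answer:
(a) rₚ = 6.475 Gm
(b) rₐ = 10.56 Gm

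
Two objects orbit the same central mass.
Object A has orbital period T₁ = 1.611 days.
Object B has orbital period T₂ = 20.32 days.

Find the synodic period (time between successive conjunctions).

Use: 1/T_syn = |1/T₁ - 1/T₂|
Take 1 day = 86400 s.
T₁ = 1.611 days = 139190 s
T₂ = 20.32 days = 1.75565 × 10^6 s
1/T₁ = 7.1844 × 10^-6 s⁻¹
1/T₂ = 5.6959 × 10^-7 s⁻¹
|1/T₁ − 1/T₂| = 6.61481 × 10^-6 s⁻¹
T_syn = 1 / |1/T₁ − 1/T₂| = 151176 s ≈ 1.75 days

Final answer: T_syn = 1.75 days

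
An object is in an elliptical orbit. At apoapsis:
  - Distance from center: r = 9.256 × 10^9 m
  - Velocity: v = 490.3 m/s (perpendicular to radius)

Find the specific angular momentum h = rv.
r = 9.256 × 10^9 m
v = 490.3 m/s
h = rv = 9.256 × 10^9 × 490.3 = 4.53822 × 10^12 m²/s ≈ 4.538 × 10^12 m²/s

Final answer: h = 4.538 × 10^12 m²/s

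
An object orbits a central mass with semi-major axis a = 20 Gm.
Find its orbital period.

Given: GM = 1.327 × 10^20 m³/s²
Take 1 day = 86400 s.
a = 20 Gm = 2 × 10^10 m
GM = 1.327 × 10^20 m³/s²
a³ = 8 × 10^30 m³
T = 2π √(a³/GM) = 2π √((8 × 10^30) / (1.327 × 10^20)) = 2π × 245533 s
T = 1.54273 × 10^6 s ≈ 17.86 days

Final answer: 17.86 days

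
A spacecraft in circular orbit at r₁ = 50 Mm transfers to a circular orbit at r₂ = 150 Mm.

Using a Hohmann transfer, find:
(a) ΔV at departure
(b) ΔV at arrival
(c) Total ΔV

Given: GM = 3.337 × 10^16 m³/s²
r₁ = 50 Mm = 5 × 10^7 m
r₂ = 150 Mm = 1.5 × 10^8 m
GM = 3.337 × 10^16 m³/s²
Transfer ellipse: a_t = (r₁ + r₂)/2 = 1 × 10^8 m
Circular speed at r₁: v₁ = √(GM/r₁) = 25834.1 m/s
Transfer speed at r₁ (periapsis): v₁ₜ = √(GM(2/r₁ − 1/a_t)) = 31640.2 m/s
(a) ΔV₁ = v₁ₜ − v₁ = 5806.08 m/s ≈ 5.806 km/s
Circular speed at r₂: v₂ = √(GM/r₂) = 14915.3 m/s
Transfer speed at r₂ (apoapsis): v₂ₜ = √(GM(2/r₂ − 1/a_t)) = 10546.7 m/s
(b) ΔV₂ = v₂ − v₂ₜ = 4368.6 m/s ≈ 4.369 km/s
(c) ΔV_total = ΔV₁ + ΔV₂ = 10174.7 m/s ≈ 10.17 km/s

Final answer:
(a) ΔV₁ = 5.806 km/s
(b) ΔV₂ = 4.369 km/s
(c) ΔV_total = 10.17 km/s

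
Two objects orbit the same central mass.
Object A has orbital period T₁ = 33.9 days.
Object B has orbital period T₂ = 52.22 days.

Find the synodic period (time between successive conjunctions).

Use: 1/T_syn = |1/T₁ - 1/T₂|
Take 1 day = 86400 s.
T₁ = 33.9 days = 2.92896 × 10^6 s
T₂ = 52.22 days = 4.51181 × 10^6 s
1/T₁ = 3.41418 × 10^-7 s⁻¹
1/T₂ = 2.21641 × 10^-7 s⁻¹
|1/T₁ − 1/T₂| = 1.19777 × 10^-7 s⁻¹
T_syn = 1 / |1/T₁ − 1/T₂| = 8.34882 × 10^6 s ≈ 96.63 days

Final answer: T_syn = 96.63 days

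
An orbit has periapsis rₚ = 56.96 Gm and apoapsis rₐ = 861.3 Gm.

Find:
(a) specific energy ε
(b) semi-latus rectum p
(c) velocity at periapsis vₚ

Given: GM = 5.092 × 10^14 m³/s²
rₚ = 56.96 Gm = 5.696 × 10^10 m
rₐ = 861.3 Gm = 8.613 × 10^11 m
GM = 5.092 × 10^14 m³/s²
a = (rₚ + rₐ)/2 = 4.5913 × 10^11 m
e = (rₐ − rₚ)/(rₐ + rₚ) = (8.0434 × 10^11) / (9.1826 × 10^11) = 0.875939
(a) 2a = 9.1826 × 10^11 m;  ε = −GM/(2a) = -554.527 J/kg ≈ -554.5 J/kg
(b) 1 − e² = 0.23273;  p = a(1 − e²) = 4.5913 × 10^11 × 0.23273 = 1.06854 × 10^11 m ≈ 106.9 Gm
(c) vₚ² = GM (2/rₚ − 1/a) = 5.092 × 10^14 × (3.51124 × 10^-11 − 2.17803 × 10^-12) = 16770.2 m²/s²;  vₚ = 129.5 m/s ≈ 129.5 m/s

Final answer:
(a) specific energy ε = -554.5 J/kg
(b) semi-latus rectum p = 106.9 Gm
(c) velocity at periapsis vₚ = 129.5 m/s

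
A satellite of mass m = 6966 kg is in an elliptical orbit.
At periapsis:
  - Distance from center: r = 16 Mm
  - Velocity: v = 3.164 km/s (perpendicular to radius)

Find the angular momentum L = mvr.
r = 16 Mm = 1.6 × 10^7 m
v = 3.164 km/s = 3164 m/s
vr = 3164 × 1.6 × 10^7 = 5.0624 × 10^10 m²/s
L = m × vr = 6966 × 5.0624 × 10^10 = 3.52647 × 10^14 kg·m²/s ≈ 3.526 × 10^14 kg·m²/s

Final answer: L = 3.526 × 10^14 kg·m²/s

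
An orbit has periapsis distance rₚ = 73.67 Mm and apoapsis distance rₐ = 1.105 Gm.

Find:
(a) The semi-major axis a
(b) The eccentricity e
rₚ = 73.67 Mm = 7.367 × 10^7 m
rₐ = 1.105 Gm = 1.105 × 10^9 m
(a) a = (rₚ + rₐ)/2 = 5.89335 × 10^8 m ≈ 589.3 Mm
(b) e = (rₐ − rₚ)/(rₐ + rₚ) = (1.03133 × 10^9) / (1.17867 × 10^9) = 0.874995

Final answer:
(a) a = 589.3 Mm
(b) e = 0.875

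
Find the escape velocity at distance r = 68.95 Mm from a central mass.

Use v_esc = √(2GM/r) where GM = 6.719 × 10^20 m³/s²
r = 68.95 Mm = 6.895 × 10^7 m
GM = 6.719 × 10^20 m³/s²
2GM/r = 2 × (6.719 × 10^20) / (6.895 × 10^7) = 1.94895 × 10^13 m²/s²
v_esc = √(2GM/r) = 4.41469 × 10^6 m/s ≈ 4415 km/s

Final answer: 4415 km/s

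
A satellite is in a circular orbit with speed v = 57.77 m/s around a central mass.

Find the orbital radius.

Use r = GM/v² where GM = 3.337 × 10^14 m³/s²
v = 57.77 m/s
GM = 3.337 × 10^14 m³/s²
v² = 3337.37 m²/s²
r = GM/v² = (3.337 × 10^14) / 3337.37 = 9.99888 × 10^10 m ≈ 99.99 Gm

Final answer: 99.99 Gm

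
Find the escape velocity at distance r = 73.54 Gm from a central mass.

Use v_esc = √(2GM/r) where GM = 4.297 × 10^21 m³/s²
r = 73.54 Gm = 7.354 × 10^10 m
GM = 4.297 × 10^21 m³/s²
2GM/r = 2 × (4.297 × 10^21) / (7.354 × 10^10) = 1.16862 × 10^11 m²/s²
v_esc = √(2GM/r) = 341850 m/s ≈ 341.9 km/s

Final answer: 341.9 km/s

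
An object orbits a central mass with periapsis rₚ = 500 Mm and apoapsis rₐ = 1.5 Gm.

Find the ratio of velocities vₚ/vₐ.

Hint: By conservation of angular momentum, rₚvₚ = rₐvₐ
rₚ = 500 Mm = 5 × 10^8 m
rₐ = 1.5 Gm = 1.5 × 10^9 m
rₚvₚ = rₐvₐ  ⇒  vₚ/vₐ = rₐ/rₚ
vₚ/vₐ = (1.5 × 10^9) / (5 × 10^8) = 3

Final answer: vₚ/vₐ = 3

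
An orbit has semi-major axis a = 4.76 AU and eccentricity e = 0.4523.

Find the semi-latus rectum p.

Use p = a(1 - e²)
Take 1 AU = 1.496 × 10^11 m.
a = 4.76 AU = 7.12096 × 10^11 m
e = 0.4523,  e² = 0.204575,  1 − e² = 0.795425
p = a(1 − e²) = 7.12096 × 10^11 m × 0.795425 = 5.66419 × 10^11 m ≈ 3.786 AU

Final answer: p = 3.786 AU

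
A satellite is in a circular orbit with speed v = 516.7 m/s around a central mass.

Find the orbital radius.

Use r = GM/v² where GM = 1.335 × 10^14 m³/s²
v = 516.7 m/s
GM = 1.335 × 10^14 m³/s²
v² = 266979 m²/s²
r = GM/v² = (1.335 × 10^14) / 266979 = 5.0004 × 10^8 m ≈ 500 Mm

Final answer: 500 Mm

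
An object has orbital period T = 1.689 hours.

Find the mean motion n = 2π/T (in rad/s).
T = 1.689 hours = 6080.4 s
n = 2π / 6080.4 s = 0.00103335 rad/s ≈ 0.001033 rad/s

Final answer: n = 0.001033 rad/s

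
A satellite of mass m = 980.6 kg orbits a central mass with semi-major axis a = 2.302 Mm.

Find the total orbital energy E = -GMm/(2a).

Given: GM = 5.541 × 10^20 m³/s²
a = 2.302 Mm = 2.302 × 10^6 m
GM = 5.541 × 10^20 m³/s²
2a = 4.604 × 10^6 m
GMm = 5.541 × 10^20 × 980.6 = 5.4335 × 10^23 m³·kg/s²
E = −GMm/(2a) = -1.18017 × 10^17 J ≈ -118 PJ

Final answer: -118 PJ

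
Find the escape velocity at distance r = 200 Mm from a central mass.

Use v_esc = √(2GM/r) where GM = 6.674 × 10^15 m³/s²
r = 200 Mm = 2 × 10^8 m
GM = 6.674 × 10^15 m³/s²
2GM/r = 2 × (6.674 × 10^15) / (2 × 10^8) = 6.674 × 10^7 m²/s²
v_esc = √(2GM/r) = 8169.46 m/s ≈ 8.169 km/s

Final answer: 8.169 km/s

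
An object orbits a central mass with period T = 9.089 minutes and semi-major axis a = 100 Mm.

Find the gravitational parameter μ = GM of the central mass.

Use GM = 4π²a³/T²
T = 9.089 minutes = 545.34 s
a = 100 Mm = 1 × 10^8 m
a³ = 1 × 10^24 m³
T² = 297396 s²
GM = 4π² × (1 × 10^24) / 297396 = 1.32747 × 10^20 m³/s²
GM ≈ 1.327 × 10^20 m³/s²

Final answer: GM = 1.327 × 10^20 m³/s²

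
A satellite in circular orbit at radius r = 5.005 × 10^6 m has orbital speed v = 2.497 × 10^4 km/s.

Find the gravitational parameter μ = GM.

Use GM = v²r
r = 5.005 × 10^6 m
v = 2.497 × 10^4 km/s = 2.497 × 10^7 m/s
v² = 6.23501 × 10^14 m²/s²
GM = v²r = 6.23501 × 10^14 × 5.005 × 10^6 = 3.12062 × 10^21 m³/s²
GM ≈ 3.121 × 10^21 m³/s²

Final answer: GM = 3.121 × 10^21 m³/s²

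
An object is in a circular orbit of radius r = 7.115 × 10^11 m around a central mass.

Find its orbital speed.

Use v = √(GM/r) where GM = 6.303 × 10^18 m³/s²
r = 7.115 × 10^11 m
GM = 6.303 × 10^18 m³/s²
GM/r = (6.303 × 10^18) / (7.115 × 10^11) = 8.85875 × 10^6 m²/s²
v = √(GM/r) = 2976.37 m/s ≈ 2.976 km/s

Final answer: 2.976 km/s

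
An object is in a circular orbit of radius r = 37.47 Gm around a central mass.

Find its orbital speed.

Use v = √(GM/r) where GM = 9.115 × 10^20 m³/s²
r = 37.47 Gm = 3.747 × 10^10 m
GM = 9.115 × 10^20 m³/s²
GM/r = (9.115 × 10^20) / (3.747 × 10^10) = 2.43261 × 10^10 m²/s²
v = √(GM/r) = 155968 m/s ≈ 156 km/s

Final answer: 156 km/s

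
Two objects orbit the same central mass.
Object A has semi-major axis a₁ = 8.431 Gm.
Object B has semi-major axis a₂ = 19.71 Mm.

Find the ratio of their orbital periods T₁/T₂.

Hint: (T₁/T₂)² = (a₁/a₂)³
a₁ = 8.431 Gm = 8.431 × 10^9 m
a₂ = 19.71 Mm = 1.971 × 10^7 m
a₁/a₂ = 427.752
T₁/T₂ = (a₁/a₂)^(3/2) = (427.752)^1.5 = 8846.85

Final answer: T₁/T₂ = 8847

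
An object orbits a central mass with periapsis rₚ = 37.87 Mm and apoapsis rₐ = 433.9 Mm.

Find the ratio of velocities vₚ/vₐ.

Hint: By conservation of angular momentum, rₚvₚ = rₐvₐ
rₚ = 37.87 Mm = 3.787 × 10^7 m
rₐ = 433.9 Mm = 4.339 × 10^8 m
rₚvₚ = rₐvₐ  ⇒  vₚ/vₐ = rₐ/rₚ
vₚ/vₐ = (4.339 × 10^8) / (3.787 × 10^7) = 11.4576

Final answer: vₚ/vₐ = 11.46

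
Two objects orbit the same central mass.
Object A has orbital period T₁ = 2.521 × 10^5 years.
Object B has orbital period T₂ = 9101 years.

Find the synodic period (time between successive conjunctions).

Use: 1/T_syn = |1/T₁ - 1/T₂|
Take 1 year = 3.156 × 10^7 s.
T₁ = 2.521 × 10^5 years = 7.95628 × 10^12 s
T₂ = 9101 years = 2.87228 × 10^11 s
1/T₁ = 1.25687 × 10^-13 s⁻¹
1/T₂ = 3.48156 × 10^-12 s⁻¹
|1/T₁ − 1/T₂| = 3.35587 × 10^-12 s⁻¹
T_syn = 1 / |1/T₁ − 1/T₂| = 2.97985 × 10^11 s ≈ 9442 years

Final answer: T_syn = 9442 years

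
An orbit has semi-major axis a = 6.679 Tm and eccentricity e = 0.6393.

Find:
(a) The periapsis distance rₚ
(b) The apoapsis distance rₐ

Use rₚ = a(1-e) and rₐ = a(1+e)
a = 6.679 Tm = 6.679 × 10^12 m
e = 0.6393:  1 − e = 0.3607,  1 + e = 1.6393
(a) rₚ = a(1 − e) = 6.679 × 10^12 m × 0.3607 = 2.40912 × 10^12 m ≈ 2.409 Tm
(b) rₐ = a(1 + e) = 6.679 × 10^12 m × 1.6393 = 1.09489 × 10^13 m ≈ 10.95 Tm

Final answer:
(a) rₚ = 2.409 Tm
(b) rₐ = 10.95 Tm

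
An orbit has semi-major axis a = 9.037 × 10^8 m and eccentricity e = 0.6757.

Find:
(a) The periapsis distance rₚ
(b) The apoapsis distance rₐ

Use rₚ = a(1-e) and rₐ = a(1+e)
a = 9.037 × 10^8 m
e = 0.6757:  1 − e = 0.3243,  1 + e = 1.6757
(a) rₚ = a(1 − e) = 9.037 × 10^8 m × 0.3243 = 2.9307 × 10^8 m ≈ 2.931 × 10^8 m
(b) rₐ = a(1 + e) = 9.037 × 10^8 m × 1.6757 = 1.51433 × 10^9 m ≈ 1.514 × 10^9 m

Final answer:
(a) rₚ = 2.931 × 10^8 m
(b) rₐ = 1.514 × 10^9 m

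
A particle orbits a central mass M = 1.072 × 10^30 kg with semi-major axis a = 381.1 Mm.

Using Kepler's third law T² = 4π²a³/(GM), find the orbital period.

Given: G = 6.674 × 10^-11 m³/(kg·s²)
M = 1.072 × 10^30 kg
GM = G × M = 6.674 × 10^-11 × 1.072 × 10^30 = 7.15453 × 10^19 m³/s²
a = 381.1 Mm = 3.811 × 10^8 m
a³ = 5.53499 × 10^25 m³
T = 2π √(a³/GM) = 2π √((5.53499 × 10^25) / (7.15453 × 10^19)) = 2π × 879.565 s
T = 5526.47 s ≈ 1.535 hours

Final answer: 1.535 hours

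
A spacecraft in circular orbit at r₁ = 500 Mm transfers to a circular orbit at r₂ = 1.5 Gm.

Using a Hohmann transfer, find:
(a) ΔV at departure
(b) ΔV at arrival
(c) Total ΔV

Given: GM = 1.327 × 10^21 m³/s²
r₁ = 500 Mm = 5 × 10^8 m
r₂ = 1.5 Gm = 1.5 × 10^9 m
GM = 1.327 × 10^21 m³/s²
Transfer ellipse: a_t = (r₁ + r₂)/2 = 1 × 10^9 m
Circular speed at r₁: v₁ = √(GM/r₁) = 1.62911 × 10^6 m/s
Transfer speed at r₁ (periapsis): v₁ₜ = √(GM(2/r₁ − 1/a_t)) = 1.99524 × 10^6 m/s
(a) ΔV₁ = v₁ₜ − v₁ = 366134 m/s ≈ 366.1 km/s
Circular speed at r₂: v₂ = √(GM/r₂) = 940567 m/s
Transfer speed at r₂ (apoapsis): v₂ₜ = √(GM(2/r₂ − 1/a_t)) = 665081 m/s
(b) ΔV₂ = v₂ − v₂ₜ = 275486 m/s ≈ 275.5 km/s
(c) ΔV_total = ΔV₁ + ΔV₂ = 641620 m/s ≈ 641.6 km/s

Final answer:
(a) ΔV₁ = 366.1 km/s
(b) ΔV₂ = 275.5 km/s
(c) ΔV_total = 641.6 km/s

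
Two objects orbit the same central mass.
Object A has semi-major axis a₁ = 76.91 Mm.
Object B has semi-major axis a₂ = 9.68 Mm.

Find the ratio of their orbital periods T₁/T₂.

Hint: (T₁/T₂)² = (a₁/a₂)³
a₁ = 76.91 Mm = 7.691 × 10^7 m
a₂ = 9.68 Mm = 9.68 × 10^6 m
a₁/a₂ = 7.94525
T₁/T₂ = (a₁/a₂)^(3/2) = (7.94525)^1.5 = 22.3955

Final answer: T₁/T₂ = 22.4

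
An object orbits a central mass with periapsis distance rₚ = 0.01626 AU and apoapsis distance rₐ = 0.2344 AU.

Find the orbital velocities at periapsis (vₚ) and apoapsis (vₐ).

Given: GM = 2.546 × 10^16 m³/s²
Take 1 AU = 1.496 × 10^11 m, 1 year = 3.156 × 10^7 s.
rₚ = 0.01626 AU = 2.4325 × 10^9 m
rₐ = 0.2344 AU = 3.50662 × 10^10 m
GM = 2.546 × 10^16 m³/s²
a = (rₚ + rₐ)/2 = 1.87494 × 10^10 m
Vis-viva: v² = GM (2/r − 1/a)
vₚ² = 2.546 × 10^16 × (8.22201 × 10^-10 − 5.33351 × 10^-11) = 1.95753 × 10^7 m²/s²
vₚ = 4424.4 m/s ≈ 0.9334 AU/year
vₐ² = 2.546 × 10^16 × (5.70349 × 10^-11 − 5.33351 × 10^-11) = 94196.5 m²/s²
vₐ = 306.914 m/s ≈ 306.9 m/s

Final answer: vₚ = 0.9334 AU/year, vₐ = 306.9 m/s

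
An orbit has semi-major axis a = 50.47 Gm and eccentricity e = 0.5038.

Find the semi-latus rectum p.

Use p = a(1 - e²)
a = 50.47 Gm = 5.047 × 10^10 m
e = 0.5038,  e² = 0.253814,  1 − e² = 0.746186
p = a(1 − e²) = 5.047 × 10^10 m × 0.746186 = 3.766 × 10^10 m ≈ 37.66 Gm

Final answer: p = 37.66 Gm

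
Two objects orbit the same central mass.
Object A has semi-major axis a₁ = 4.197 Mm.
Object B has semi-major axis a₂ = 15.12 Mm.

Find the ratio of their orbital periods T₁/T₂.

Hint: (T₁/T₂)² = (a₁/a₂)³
a₁ = 4.197 Mm = 4.197 × 10^6 m
a₂ = 15.12 Mm = 1.512 × 10^7 m
a₁/a₂ = 0.277579
T₁/T₂ = (a₁/a₂)^(3/2) = (0.277579)^1.5 = 0.146245

Final answer: T₁/T₂ = 0.1462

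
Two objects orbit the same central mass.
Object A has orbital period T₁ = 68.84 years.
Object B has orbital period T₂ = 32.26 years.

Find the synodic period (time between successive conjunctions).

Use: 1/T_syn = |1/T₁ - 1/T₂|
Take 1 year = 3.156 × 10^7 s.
T₁ = 68.84 years = 2.17259 × 10^9 s
T₂ = 32.26 years = 1.01813 × 10^9 s
1/T₁ = 4.6028 × 10^-10 s⁻¹
1/T₂ = 9.82197 × 10^-10 s⁻¹
|1/T₁ − 1/T₂| = 5.21917 × 10^-10 s⁻¹
T_syn = 1 / |1/T₁ − 1/T₂| = 1.91601 × 10^9 s ≈ 60.71 years

Final answer: T_syn = 60.71 years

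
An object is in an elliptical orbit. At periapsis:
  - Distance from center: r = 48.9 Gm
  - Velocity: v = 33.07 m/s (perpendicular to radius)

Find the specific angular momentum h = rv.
r = 48.9 Gm = 4.89 × 10^10 m
v = 33.07 m/s
h = rv = 4.89 × 10^10 × 33.07 = 1.61712 × 10^12 m²/s ≈ 1.617 × 10^12 m²/s

Final answer: h = 1.617 × 10^12 m²/s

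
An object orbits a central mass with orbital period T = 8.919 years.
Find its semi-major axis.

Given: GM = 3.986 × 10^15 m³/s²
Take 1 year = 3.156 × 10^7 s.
T = 8.919 years = 2.81484 × 10^8 s
GM = 3.986 × 10^15 m³/s²
Kepler's third law: a³ = GM T² / (4π²)
T² = 7.9233 × 10^16 s²
a³ = (3.986 × 10^15) × (7.9233 × 10^16) / (4π²) = 7.99989 × 10^30 m³
a = (a³)^(1/3) = 1.99999 × 10^10 m ≈ 20 Gm

Final answer: 20 Gm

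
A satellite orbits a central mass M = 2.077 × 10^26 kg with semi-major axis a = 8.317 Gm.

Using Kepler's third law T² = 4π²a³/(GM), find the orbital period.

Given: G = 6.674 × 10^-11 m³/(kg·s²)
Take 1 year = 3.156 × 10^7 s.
M = 2.077 × 10^26 kg
GM = G × M = 6.674 × 10^-11 × 2.077 × 10^26 = 1.38619 × 10^16 m³/s²
a = 8.317 Gm = 8.317 × 10^9 m
a³ = 5.75308 × 10^29 m³
T = 2π √(a³/GM) = 2π √((5.75308 × 10^29) / (1.38619 × 10^16)) = 2π × 6.44227 × 10^6 s
T = 4.0478 × 10^7 s ≈ 1.283 years

Final answer: 1.283 years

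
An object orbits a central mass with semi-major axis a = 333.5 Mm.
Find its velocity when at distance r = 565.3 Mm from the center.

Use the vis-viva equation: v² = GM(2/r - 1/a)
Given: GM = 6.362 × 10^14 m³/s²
a = 333.5 Mm = 3.335 × 10^8 m
r = 565.3 Mm = 5.653 × 10^8 m
GM = 6.362 × 10^14 m³/s²
2/r − 1/a = 3.53794 × 10^-9 − 2.9985 × 10^-9 = 5.39444 × 10^-10 m⁻¹
v² = GM (2/r − 1/a) = 343194 m²/s²
v = 585.828 m/s ≈ 585.8 m/s

Final answer: 585.8 m/s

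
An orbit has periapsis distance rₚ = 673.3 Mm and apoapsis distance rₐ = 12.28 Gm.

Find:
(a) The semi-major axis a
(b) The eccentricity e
rₚ = 673.3 Mm = 6.733 × 10^8 m
rₐ = 12.28 Gm = 1.228 × 10^10 m
(a) a = (rₚ + rₐ)/2 = 6.47665 × 10^9 m ≈ 6.477 Gm
(b) e = (rₐ − rₚ)/(rₐ + rₚ) = (1.16067 × 10^10) / (1.29533 × 10^10) = 0.896042

Final answer:
(a) a = 6.477 Gm
(b) e = 0.896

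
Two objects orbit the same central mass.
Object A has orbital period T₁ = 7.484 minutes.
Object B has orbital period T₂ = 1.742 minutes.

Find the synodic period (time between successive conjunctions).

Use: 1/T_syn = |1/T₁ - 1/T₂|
T₁ = 7.484 minutes = 449.04 s
T₂ = 1.742 minutes = 104.52 s
1/T₁ = 0.00222697 s⁻¹
1/T₂ = 0.00956755 s⁻¹
|1/T₁ − 1/T₂| = 0.00734057 s⁻¹
T_syn = 1 / |1/T₁ − 1/T₂| = 136.229 s ≈ 2.27 minutes

Final answer: T_syn = 2.27 minutes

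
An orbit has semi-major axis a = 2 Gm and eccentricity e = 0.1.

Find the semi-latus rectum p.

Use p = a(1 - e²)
a = 2 Gm = 2 × 10^9 m
e = 0.1,  e² = 0.01,  1 − e² = 0.99
p = a(1 − e²) = 2 × 10^9 m × 0.99 = 1.98 × 10^9 m ≈ 1.98 Gm

Final answer: p = 1.98 Gm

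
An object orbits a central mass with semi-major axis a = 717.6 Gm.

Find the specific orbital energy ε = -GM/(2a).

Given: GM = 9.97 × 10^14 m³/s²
a = 717.6 Gm = 7.176 × 10^11 m
GM = 9.97 × 10^14 m³/s²
2a = 1.4352 × 10^12 m
ε = −GM/(2a) = -694.677 J/kg ≈ -694.7 J/kg

Final answer: -694.7 J/kg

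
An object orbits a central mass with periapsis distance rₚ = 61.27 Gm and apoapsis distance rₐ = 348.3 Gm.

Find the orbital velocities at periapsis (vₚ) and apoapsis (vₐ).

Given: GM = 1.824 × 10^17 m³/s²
rₚ = 61.27 Gm = 6.127 × 10^10 m
rₐ = 348.3 Gm = 3.483 × 10^11 m
GM = 1.824 × 10^17 m³/s²
a = (rₚ + rₐ)/2 = 2.04785 × 10^11 m
Vis-viva: v² = GM (2/r − 1/a)
vₚ² = 1.824 × 10^17 × (3.26424 × 10^-11 − 4.88317 × 10^-12) = 5.06328 × 10^6 m²/s²
vₚ = 2250.17 m/s ≈ 2.25 km/s
vₐ² = 1.824 × 10^17 × (5.74218 × 10^-12 − 4.88317 × 10^-12) = 156683 m²/s²
vₐ = 395.832 m/s ≈ 395.8 m/s

Final answer: vₚ = 2.25 km/s, vₐ = 395.8 m/s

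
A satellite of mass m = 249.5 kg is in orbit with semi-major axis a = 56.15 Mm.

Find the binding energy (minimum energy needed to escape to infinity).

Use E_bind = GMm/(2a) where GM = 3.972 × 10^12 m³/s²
a = 56.15 Mm = 5.615 × 10^7 m
GM = 3.972 × 10^12 m³/s²
m = 249.5 kg
GMm = 3.972 × 10^12 × 249.5 = 9.91014 × 10^14 m³·kg/s²
2a = 1.123 × 10^8 m
E_bind = GMm/(2a) = 8.8247 × 10^6 J ≈ 8.825 MJ

Final answer: 8.825 MJ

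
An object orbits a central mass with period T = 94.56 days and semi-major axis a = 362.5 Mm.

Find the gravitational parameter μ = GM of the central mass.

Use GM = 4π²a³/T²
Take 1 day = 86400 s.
T = 94.56 days = 8.16998 × 10^6 s
a = 362.5 Mm = 3.625 × 10^8 m
a³ = 4.76348 × 10^25 m³
T² = 6.67486 × 10^13 s²
GM = 4π² × (4.76348 × 10^25) / (6.67486 × 10^13) = 2.81735 × 10^13 m³/s²
GM ≈ 2.817 × 10^13 m³/s²

Final answer: GM = 2.817 × 10^13 m³/s²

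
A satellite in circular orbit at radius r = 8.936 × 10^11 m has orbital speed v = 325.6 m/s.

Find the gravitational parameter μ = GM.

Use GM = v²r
r = 8.936 × 10^11 m
v = 325.6 m/s
v² = 106015 m²/s²
GM = v²r = 106015 × 8.936 × 10^11 = 9.47353 × 10^16 m³/s²
GM ≈ 9.474 × 10^16 m³/s²

Final answer: GM = 9.474 × 10^16 m³/s²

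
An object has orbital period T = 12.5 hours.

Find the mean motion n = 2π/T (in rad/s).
T = 12.5 hours = 45000 s
n = 2π / 45000 s = 0.000139626 rad/s ≈ 0.0001396 rad/s

Final answer: n = 0.0001396 rad/s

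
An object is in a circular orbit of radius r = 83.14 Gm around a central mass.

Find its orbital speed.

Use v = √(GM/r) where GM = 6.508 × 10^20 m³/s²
r = 83.14 Gm = 8.314 × 10^10 m
GM = 6.508 × 10^20 m³/s²
GM/r = (6.508 × 10^20) / (8.314 × 10^10) = 7.82776 × 10^9 m²/s²
v = √(GM/r) = 88474.6 m/s ≈ 88.47 km/s

Final answer: 88.47 km/s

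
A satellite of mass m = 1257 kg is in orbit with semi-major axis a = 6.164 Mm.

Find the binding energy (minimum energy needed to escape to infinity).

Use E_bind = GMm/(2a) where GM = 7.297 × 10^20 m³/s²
a = 6.164 Mm = 6.164 × 10^6 m
GM = 7.297 × 10^20 m³/s²
m = 1257 kg
GMm = 7.297 × 10^20 × 1257 = 9.17233 × 10^23 m³·kg/s²
2a = 1.2328 × 10^7 m
E_bind = GMm/(2a) = 7.44024 × 10^16 J ≈ 74.4 PJ

Final answer: 74.4 PJ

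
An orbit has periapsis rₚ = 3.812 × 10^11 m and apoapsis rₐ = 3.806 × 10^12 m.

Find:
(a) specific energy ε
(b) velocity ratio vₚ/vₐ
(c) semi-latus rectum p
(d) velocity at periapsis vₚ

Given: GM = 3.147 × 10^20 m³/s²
rₚ = 3.812 × 10^11 m
rₐ = 3.806 × 10^12 m
GM = 3.147 × 10^20 m³/s²
a = (rₚ + rₐ)/2 = 2.0936 × 10^12 m
e = (rₐ − rₚ)/(rₐ + rₚ) = (3.4248 × 10^12) / (4.1872 × 10^12) = 0.817921
(a) 2a = 4.1872 × 10^12 m;  ε = −GM/(2a) = -7.51576 × 10^7 J/kg ≈ -75.16 MJ/kg
(b) vₚ/vₐ = rₐ/rₚ (angular momentum) = (3.806 × 10^12) / (3.812 × 10^11) = 9.98426 ≈ 9.984
(c) 1 − e² = 0.331005;  p = a(1 − e²) = 2.0936 × 10^12 × 0.331005 = 6.92992 × 10^11 m ≈ 6.93 × 10^11 m
(d) vₚ² = GM (2/rₚ − 1/a) = 3.147 × 10^20 × (5.24659 × 10^-12 − 4.77646 × 10^-13) = 1.50079 × 10^9 m²/s²;  vₚ = 38740 m/s ≈ 38.74 km/s

Final answer:
(a) specific energy ε = -75.16 MJ/kg
(b) velocity ratio vₚ/vₐ = 9.984
(c) semi-latus rectum p = 6.93 × 10^11 m
(d) velocity at periapsis vₚ = 38.74 km/s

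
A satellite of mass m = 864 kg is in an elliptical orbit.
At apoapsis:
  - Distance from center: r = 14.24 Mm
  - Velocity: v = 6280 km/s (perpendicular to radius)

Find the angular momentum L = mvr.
r = 14.24 Mm = 1.424 × 10^7 m
v = 6280 km/s = 6.28 × 10^6 m/s
vr = 6.28 × 10^6 × 1.424 × 10^7 = 8.94272 × 10^13 m²/s
L = m × vr = 864 × 8.94272 × 10^13 = 7.72651 × 10^16 kg·m²/s ≈ 7.727 × 10^16 kg·m²/s

Final answer: L = 7.727 × 10^16 kg·m²/s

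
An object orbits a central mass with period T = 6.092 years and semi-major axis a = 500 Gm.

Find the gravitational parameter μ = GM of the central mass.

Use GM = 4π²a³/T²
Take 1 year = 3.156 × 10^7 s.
T = 6.092 years = 1.92264 × 10^8 s
a = 500 Gm = 5 × 10^11 m
a³ = 1.25 × 10^35 m³
T² = 3.69653 × 10^16 s²
GM = 4π² × (1.25 × 10^35) / (3.69653 × 10^16) = 1.33498 × 10^20 m³/s²
GM ≈ 1.335 × 10^20 m³/s²

Final answer: GM = 1.335 × 10^20 m³/s²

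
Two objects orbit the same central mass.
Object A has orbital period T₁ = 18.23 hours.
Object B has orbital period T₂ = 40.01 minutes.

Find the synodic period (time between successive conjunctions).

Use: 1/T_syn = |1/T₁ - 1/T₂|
T₁ = 18.23 hours = 65628 s
T₂ = 40.01 minutes = 2400.6 s
1/T₁ = 1.52374 × 10^-5 s⁻¹
1/T₂ = 0.000416563 s⁻¹
|1/T₁ − 1/T₂| = 0.000401325 s⁻¹
T_syn = 1 / |1/T₁ − 1/T₂| = 2491.75 s ≈ 41.53 minutes

Final answer: T_syn = 41.53 minutes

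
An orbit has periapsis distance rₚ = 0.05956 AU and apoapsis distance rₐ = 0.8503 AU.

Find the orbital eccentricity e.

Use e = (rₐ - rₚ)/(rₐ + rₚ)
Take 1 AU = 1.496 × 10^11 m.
rₚ = 0.05956 AU = 8.91018 × 10^9 m
rₐ = 0.8503 AU = 1.27205 × 10^11 m
rₐ − rₚ = 1.18295 × 10^11 m
rₐ + rₚ = 1.36115 × 10^11 m
e = (rₐ − rₚ)/(rₐ + rₚ) = 0.869079

Final answer: e = 0.8691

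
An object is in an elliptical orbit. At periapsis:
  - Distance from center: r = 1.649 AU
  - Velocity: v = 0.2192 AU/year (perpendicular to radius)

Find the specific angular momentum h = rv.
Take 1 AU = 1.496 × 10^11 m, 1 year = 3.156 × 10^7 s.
r = 1.649 AU = 2.4669 × 10^11 m
v = 0.2192 AU/year = 1039.05 m/s
h = rv = 2.4669 × 10^11 × 1039.05 = 2.56323 × 10^14 m²/s ≈ 2.563 × 10^14 m²/s

Final answer: h = 2.563 × 10^14 m²/s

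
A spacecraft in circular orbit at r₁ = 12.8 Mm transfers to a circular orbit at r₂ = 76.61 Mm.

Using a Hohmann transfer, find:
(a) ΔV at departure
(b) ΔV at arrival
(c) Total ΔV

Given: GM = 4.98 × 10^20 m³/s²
r₁ = 12.8 Mm = 1.28 × 10^7 m
r₂ = 76.61 Mm = 7.661 × 10^7 m
GM = 4.98 × 10^20 m³/s²
Transfer ellipse: a_t = (r₁ + r₂)/2 = 4.4705 × 10^7 m
Circular speed at r₁: v₁ = √(GM/r₁) = 6.23749 × 10^6 m/s
Transfer speed at r₁ (periapsis): v₁ₜ = √(GM(2/r₁ − 1/a_t)) = 8.16534 × 10^6 m/s
(a) ΔV₁ = v₁ₜ − v₁ = 1.92785 × 10^6 m/s ≈ 1928 km/s
Circular speed at r₂: v₂ = √(GM/r₂) = 2.5496 × 10^6 m/s
Transfer speed at r₂ (apoapsis): v₂ₜ = √(GM(2/r₂ − 1/a_t)) = 1.36427 × 10^6 m/s
(b) ΔV₂ = v₂ − v₂ₜ = 1.18533 × 10^6 m/s ≈ 1185 km/s
(c) ΔV_total = ΔV₁ + ΔV₂ = 3.11319 × 10^6 m/s ≈ 3113 km/s

Final answer:
(a) ΔV₁ = 1928 km/s
(b) ΔV₂ = 1185 km/s
(c) ΔV_total = 3113 km/s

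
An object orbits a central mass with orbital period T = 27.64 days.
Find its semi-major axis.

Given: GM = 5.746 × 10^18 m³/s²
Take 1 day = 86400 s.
T = 27.64 days = 2.3881 × 10^6 s
GM = 5.746 × 10^18 m³/s²
Kepler's third law: a³ = GM T² / (4π²)
T² = 5.703 × 10^12 s²
a³ = (5.746 × 10^18) × (5.703 × 10^12) / (4π²) = 8.3006 × 10^29 m³
a = (a³)^(1/3) = 9.39802 × 10^9 m ≈ 9.398 × 10^9 m

Final answer: 9.398 × 10^9 m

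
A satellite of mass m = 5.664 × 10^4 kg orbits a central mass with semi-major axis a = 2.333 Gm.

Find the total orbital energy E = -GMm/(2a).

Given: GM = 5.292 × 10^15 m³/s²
a = 2.333 Gm = 2.333 × 10^9 m
GM = 5.292 × 10^15 m³/s²
2a = 4.666 × 10^9 m
GMm = 5.292 × 10^15 × 56640 = 2.99739 × 10^20 m³·kg/s²
E = −GMm/(2a) = -6.42389 × 10^10 J ≈ -64.24 GJ

Final answer: -64.24 GJ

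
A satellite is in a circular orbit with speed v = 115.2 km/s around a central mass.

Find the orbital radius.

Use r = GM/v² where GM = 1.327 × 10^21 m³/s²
v = 115.2 km/s = 115200 m/s
GM = 1.327 × 10^21 m³/s²
v² = 1.3271 × 10^10 m²/s²
r = GM/v² = (1.327 × 10^21) / (1.3271 × 10^10) = 9.99922 × 10^10 m ≈ 99.99 Gm

Final answer: 99.99 Gm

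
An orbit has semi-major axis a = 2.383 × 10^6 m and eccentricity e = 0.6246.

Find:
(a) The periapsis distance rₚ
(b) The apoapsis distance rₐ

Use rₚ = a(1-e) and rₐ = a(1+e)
a = 2.383 × 10^6 m
e = 0.6246:  1 − e = 0.3754,  1 + e = 1.6246
(a) rₚ = a(1 − e) = 2.383 × 10^6 m × 0.3754 = 894578 m ≈ 8.946 × 10^5 m
(b) rₐ = a(1 + e) = 2.383 × 10^6 m × 1.6246 = 3.87142 × 10^6 m ≈ 3.871 × 10^6 m

Final answer:
(a) rₚ = 8.946 × 10^5 m
(b) rₐ = 3.871 × 10^6 m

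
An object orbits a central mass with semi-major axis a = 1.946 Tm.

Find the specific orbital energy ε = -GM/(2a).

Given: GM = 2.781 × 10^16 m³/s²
a = 1.946 Tm = 1.946 × 10^12 m
GM = 2.781 × 10^16 m³/s²
2a = 3.892 × 10^12 m
ε = −GM/(2a) = -7145.43 J/kg ≈ -7.145 kJ/kg

Final answer: -7.145 kJ/kg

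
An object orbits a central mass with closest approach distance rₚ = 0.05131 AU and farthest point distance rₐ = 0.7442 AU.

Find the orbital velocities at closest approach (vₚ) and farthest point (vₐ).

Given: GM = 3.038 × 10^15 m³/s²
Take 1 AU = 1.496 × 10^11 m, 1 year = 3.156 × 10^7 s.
rₚ = 0.05131 AU = 7.67598 × 10^9 m
rₐ = 0.7442 AU = 1.11332 × 10^11 m
GM = 3.038 × 10^15 m³/s²
a = (rₚ + rₐ)/2 = 5.95041 × 10^10 m
Vis-viva: v² = GM (2/r − 1/a)
vₚ² = 3.038 × 10^15 × (2.60553 × 10^-10 − 1.68056 × 10^-11) = 740505 m²/s²
vₚ = 860.526 m/s ≈ 0.1815 AU/year
vₐ² = 3.038 × 10^15 × (1.79642 × 10^-11 − 1.68056 × 10^-11) = 3520.08 m²/s²
vₐ = 59.3303 m/s ≈ 59.33 m/s

Final answer: vₚ = 0.1815 AU/year, vₐ = 59.33 m/s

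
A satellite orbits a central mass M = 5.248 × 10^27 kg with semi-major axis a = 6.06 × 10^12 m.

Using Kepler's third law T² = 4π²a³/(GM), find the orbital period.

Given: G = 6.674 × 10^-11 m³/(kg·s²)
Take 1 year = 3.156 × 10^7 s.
M = 5.248 × 10^27 kg
GM = G × M = 6.674 × 10^-11 × 5.248 × 10^27 = 3.50252 × 10^17 m³/s²
a = 6.06 × 10^12 m
a³ = 2.22545 × 10^38 m³
T = 2π √(a³/GM) = 2π √((2.22545 × 10^38) / (3.50252 × 10^17)) = 2π × 2.52069 × 10^10 s
T = 1.58379 × 10^11 s ≈ 5018 years

Final answer: 5018 years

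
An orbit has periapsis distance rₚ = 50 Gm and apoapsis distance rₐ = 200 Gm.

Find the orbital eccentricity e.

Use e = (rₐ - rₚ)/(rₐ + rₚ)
rₚ = 50 Gm = 5 × 10^10 m
rₐ = 200 Gm = 2 × 10^11 m
rₐ − rₚ = 1.5 × 10^11 m
rₐ + rₚ = 2.5 × 10^11 m
e = (rₐ − rₚ)/(rₐ + rₚ) = 0.6

Final answer: e = 0.6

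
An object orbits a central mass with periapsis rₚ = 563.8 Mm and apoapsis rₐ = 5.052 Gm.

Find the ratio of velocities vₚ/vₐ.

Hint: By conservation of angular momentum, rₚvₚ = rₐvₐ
rₚ = 563.8 Mm = 5.638 × 10^8 m
rₐ = 5.052 Gm = 5.052 × 10^9 m
rₚvₚ = rₐvₐ  ⇒  vₚ/vₐ = rₐ/rₚ
vₚ/vₐ = (5.052 × 10^9) / (5.638 × 10^8) = 8.96062

Final answer: vₚ/vₐ = 8.961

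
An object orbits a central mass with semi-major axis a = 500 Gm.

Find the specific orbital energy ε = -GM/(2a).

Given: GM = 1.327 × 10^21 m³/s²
a = 500 Gm = 5 × 10^11 m
GM = 1.327 × 10^21 m³/s²
2a = 1 × 10^12 m
ε = −GM/(2a) = -1.327 × 10^9 J/kg ≈ -1.327 GJ/kg

Final answer: -1.327 GJ/kg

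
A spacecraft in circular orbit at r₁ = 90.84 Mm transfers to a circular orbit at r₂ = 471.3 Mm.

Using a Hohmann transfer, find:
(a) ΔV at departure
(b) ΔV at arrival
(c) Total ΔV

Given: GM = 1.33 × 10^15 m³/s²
r₁ = 90.84 Mm = 9.084 × 10^7 m
r₂ = 471.3 Mm = 4.713 × 10^8 m
GM = 1.33 × 10^15 m³/s²
Transfer ellipse: a_t = (r₁ + r₂)/2 = 2.8107 × 10^8 m
Circular speed at r₁: v₁ = √(GM/r₁) = 3826.37 m/s
Transfer speed at r₁ (periapsis): v₁ₜ = √(GM(2/r₁ − 1/a_t)) = 4954.83 m/s
(a) ΔV₁ = v₁ₜ − v₁ = 1128.46 m/s ≈ 1.128 km/s
Circular speed at r₂: v₂ = √(GM/r₂) = 1679.88 m/s
Transfer speed at r₂ (apoapsis): v₂ₜ = √(GM(2/r₂ − 1/a_t)) = 955.011 m/s
(b) ΔV₂ = v₂ − v₂ₜ = 724.864 m/s ≈ 724.9 m/s
(c) ΔV_total = ΔV₁ + ΔV₂ = 1853.32 m/s ≈ 1.853 km/s

Final answer:
(a) ΔV₁ = 1.128 km/s
(b) ΔV₂ = 724.9 m/s
(c) ΔV_total = 1.853 km/s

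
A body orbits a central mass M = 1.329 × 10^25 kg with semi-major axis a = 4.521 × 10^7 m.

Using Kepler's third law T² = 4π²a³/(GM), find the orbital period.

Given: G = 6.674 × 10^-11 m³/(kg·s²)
M = 1.329 × 10^25 kg
GM = G × M = 6.674 × 10^-11 × 1.329 × 10^25 = 8.86975 × 10^14 m³/s²
a = 4.521 × 10^7 m
a³ = 9.24067 × 10^22 m³
T = 2π √(a³/GM) = 2π √((9.24067 × 10^22) / (8.86975 × 10^14)) = 2π × 10207 s
T = 64132.2 s ≈ 17.81 hours

Final answer: 17.81 hours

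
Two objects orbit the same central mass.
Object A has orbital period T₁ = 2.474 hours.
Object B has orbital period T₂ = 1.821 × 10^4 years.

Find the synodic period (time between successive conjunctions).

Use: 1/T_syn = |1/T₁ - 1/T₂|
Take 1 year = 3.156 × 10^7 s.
T₁ = 2.474 hours = 8906.4 s
T₂ = 1.821 × 10^4 years = 5.74708 × 10^11 s
1/T₁ = 0.000112279 s⁻¹
1/T₂ = 1.74002 × 10^-12 s⁻¹
|1/T₁ − 1/T₂| = 0.000112279 s⁻¹
T_syn = 1 / |1/T₁ − 1/T₂| = 8906.4 s ≈ 2.474 hours

Final answer: T_syn = 2.474 hours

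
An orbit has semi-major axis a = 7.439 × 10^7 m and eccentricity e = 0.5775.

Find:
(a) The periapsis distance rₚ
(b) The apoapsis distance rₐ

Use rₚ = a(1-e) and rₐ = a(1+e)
a = 7.439 × 10^7 m
e = 0.5775:  1 − e = 0.4225,  1 + e = 1.5775
(a) rₚ = a(1 − e) = 7.439 × 10^7 m × 0.4225 = 3.14298 × 10^7 m ≈ 3.143 × 10^7 m
(b) rₐ = a(1 + e) = 7.439 × 10^7 m × 1.5775 = 1.1735 × 10^8 m ≈ 1.174 × 10^8 m

Final answer:
(a) rₚ = 3.143 × 10^7 m
(b) rₐ = 1.174 × 10^8 m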